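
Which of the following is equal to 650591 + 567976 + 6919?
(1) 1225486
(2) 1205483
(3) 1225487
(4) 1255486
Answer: 1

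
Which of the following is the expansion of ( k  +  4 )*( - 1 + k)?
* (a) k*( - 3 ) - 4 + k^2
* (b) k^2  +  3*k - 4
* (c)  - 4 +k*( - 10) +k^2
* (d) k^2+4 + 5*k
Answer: b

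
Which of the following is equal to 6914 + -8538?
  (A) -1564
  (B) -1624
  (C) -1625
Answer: B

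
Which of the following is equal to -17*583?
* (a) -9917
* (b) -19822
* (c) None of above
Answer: c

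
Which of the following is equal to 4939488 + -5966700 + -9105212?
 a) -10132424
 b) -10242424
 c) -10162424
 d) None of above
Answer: a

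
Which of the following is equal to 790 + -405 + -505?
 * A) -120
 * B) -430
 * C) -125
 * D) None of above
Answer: A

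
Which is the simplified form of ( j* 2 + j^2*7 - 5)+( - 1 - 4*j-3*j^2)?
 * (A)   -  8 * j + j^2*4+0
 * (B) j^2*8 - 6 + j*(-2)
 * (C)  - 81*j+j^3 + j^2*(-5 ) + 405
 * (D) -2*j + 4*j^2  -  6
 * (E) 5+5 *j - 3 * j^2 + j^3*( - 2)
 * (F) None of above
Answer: D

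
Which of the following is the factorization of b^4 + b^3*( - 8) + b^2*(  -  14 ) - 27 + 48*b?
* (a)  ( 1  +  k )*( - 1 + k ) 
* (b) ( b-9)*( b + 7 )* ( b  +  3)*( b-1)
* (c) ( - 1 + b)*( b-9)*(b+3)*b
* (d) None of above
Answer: d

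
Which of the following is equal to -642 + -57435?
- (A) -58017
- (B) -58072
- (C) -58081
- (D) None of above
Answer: D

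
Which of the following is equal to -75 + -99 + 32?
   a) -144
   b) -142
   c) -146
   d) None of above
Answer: b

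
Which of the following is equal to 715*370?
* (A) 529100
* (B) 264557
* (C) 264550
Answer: C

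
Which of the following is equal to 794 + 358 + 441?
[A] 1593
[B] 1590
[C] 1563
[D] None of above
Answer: A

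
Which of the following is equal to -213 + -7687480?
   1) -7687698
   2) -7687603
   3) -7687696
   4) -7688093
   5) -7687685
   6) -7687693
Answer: 6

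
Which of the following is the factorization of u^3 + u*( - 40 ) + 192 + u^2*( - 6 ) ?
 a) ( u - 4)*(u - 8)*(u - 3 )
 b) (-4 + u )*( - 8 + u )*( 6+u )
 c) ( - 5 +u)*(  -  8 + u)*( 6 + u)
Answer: b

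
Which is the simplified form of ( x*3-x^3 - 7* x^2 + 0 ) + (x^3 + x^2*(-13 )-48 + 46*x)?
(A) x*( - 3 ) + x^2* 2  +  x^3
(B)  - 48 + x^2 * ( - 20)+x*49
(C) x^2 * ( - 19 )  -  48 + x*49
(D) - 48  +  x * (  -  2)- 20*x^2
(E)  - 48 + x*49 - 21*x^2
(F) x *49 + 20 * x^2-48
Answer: B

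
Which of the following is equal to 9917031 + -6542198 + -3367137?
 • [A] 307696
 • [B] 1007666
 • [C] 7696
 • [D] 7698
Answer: C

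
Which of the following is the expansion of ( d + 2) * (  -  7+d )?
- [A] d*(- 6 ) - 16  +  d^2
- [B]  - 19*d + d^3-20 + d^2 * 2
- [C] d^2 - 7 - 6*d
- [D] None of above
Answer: D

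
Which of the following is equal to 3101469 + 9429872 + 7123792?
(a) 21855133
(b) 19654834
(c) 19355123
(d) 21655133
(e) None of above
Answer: e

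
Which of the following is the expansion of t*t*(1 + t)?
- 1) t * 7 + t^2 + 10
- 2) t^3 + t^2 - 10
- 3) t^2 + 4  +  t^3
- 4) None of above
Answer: 4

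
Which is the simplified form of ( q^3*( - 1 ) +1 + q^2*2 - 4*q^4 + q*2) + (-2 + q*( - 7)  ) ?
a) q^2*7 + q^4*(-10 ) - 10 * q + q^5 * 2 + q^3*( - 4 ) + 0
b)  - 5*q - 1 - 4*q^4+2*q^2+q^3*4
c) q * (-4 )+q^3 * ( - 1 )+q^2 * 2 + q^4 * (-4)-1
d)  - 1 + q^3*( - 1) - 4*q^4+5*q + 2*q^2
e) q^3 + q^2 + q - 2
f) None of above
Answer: f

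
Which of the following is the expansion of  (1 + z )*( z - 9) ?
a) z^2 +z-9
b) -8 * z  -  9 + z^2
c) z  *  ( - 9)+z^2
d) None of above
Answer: b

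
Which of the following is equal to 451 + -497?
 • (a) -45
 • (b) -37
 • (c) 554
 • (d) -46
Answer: d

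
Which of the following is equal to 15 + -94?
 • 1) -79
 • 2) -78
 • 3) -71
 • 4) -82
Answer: 1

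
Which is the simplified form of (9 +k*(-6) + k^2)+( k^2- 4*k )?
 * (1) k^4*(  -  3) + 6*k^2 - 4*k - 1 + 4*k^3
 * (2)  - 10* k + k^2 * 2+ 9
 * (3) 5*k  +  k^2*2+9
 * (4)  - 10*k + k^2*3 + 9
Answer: 2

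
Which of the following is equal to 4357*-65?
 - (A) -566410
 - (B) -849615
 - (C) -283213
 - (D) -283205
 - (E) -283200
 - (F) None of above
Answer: D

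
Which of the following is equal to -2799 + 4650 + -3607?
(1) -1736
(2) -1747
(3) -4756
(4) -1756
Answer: 4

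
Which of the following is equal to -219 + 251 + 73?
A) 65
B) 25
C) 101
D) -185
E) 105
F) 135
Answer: E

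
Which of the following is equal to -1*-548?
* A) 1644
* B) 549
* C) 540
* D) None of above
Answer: D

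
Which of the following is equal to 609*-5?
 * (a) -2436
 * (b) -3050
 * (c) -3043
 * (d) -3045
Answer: d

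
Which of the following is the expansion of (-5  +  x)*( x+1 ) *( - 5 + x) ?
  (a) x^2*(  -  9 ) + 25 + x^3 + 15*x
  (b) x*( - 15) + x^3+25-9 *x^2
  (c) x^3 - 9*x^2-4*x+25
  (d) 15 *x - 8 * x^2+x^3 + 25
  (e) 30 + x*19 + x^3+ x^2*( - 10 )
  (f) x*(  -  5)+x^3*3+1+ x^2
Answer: a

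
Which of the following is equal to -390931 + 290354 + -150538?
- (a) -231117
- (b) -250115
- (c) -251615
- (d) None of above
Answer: d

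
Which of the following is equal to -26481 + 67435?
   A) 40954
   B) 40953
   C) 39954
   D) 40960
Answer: A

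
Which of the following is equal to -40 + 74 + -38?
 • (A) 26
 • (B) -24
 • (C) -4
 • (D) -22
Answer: C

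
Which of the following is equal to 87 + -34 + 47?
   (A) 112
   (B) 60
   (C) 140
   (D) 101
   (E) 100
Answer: E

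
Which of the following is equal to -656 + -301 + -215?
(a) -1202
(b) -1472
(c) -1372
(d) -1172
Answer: d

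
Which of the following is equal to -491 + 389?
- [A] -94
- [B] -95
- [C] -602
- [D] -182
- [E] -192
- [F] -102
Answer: F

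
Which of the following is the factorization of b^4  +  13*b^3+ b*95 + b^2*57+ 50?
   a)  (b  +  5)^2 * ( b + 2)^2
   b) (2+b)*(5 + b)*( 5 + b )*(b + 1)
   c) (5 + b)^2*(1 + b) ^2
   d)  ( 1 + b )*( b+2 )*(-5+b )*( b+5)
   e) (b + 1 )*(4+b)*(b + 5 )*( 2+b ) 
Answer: b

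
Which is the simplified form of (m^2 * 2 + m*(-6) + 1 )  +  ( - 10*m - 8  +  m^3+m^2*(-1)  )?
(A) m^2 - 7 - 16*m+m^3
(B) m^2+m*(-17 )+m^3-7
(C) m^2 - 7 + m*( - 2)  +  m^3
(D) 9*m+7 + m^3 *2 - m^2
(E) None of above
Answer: A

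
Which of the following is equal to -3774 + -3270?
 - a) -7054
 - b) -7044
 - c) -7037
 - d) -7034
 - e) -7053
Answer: b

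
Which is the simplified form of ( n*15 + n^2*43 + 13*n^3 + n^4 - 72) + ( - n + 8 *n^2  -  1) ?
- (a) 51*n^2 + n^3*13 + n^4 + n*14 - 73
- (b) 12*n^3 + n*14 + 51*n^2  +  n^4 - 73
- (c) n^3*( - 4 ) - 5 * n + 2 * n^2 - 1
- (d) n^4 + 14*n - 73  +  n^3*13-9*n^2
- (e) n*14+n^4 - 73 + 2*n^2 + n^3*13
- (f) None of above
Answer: a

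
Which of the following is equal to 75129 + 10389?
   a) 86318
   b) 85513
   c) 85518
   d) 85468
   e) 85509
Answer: c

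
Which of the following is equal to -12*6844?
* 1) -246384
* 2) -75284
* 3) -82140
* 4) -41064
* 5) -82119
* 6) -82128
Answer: 6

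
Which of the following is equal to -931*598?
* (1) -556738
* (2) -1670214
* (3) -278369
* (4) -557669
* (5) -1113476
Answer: 1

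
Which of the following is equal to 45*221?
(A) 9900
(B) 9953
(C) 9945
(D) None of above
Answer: C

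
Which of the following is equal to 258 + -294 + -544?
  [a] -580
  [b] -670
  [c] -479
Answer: a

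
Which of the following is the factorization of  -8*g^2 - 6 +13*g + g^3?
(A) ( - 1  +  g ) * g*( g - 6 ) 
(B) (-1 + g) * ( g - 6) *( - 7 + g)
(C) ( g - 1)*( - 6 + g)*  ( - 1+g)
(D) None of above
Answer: C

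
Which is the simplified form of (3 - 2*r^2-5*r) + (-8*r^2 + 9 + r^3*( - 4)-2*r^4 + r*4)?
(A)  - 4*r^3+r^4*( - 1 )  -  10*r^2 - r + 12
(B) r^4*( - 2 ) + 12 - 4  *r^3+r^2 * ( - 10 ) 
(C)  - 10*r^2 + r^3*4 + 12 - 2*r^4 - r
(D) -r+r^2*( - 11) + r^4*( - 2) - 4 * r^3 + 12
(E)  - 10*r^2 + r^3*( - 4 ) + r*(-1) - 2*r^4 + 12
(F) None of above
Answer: E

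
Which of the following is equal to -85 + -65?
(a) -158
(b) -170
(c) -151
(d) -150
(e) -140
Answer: d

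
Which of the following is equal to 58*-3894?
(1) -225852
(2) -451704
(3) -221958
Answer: 1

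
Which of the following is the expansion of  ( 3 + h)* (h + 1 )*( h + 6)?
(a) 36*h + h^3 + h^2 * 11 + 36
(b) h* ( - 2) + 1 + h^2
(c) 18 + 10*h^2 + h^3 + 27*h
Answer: c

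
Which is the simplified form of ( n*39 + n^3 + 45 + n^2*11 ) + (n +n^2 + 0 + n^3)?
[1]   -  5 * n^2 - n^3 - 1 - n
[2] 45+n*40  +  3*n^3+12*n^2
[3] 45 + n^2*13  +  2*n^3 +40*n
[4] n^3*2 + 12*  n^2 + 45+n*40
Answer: 4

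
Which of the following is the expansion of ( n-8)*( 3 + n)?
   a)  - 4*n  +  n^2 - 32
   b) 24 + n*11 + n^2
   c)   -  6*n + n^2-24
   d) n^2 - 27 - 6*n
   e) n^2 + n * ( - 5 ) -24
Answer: e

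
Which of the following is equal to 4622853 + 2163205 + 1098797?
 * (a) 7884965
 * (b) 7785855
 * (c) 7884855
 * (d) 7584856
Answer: c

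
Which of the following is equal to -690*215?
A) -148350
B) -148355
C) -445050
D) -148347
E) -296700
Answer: A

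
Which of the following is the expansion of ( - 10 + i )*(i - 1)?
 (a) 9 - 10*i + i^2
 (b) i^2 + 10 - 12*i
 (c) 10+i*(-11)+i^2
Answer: c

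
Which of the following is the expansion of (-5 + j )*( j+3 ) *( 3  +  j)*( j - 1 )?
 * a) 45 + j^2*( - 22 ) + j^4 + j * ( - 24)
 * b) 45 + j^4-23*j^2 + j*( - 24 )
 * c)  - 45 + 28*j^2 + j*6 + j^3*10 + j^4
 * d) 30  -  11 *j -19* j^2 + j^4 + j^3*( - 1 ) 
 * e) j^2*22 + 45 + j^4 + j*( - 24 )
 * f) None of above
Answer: a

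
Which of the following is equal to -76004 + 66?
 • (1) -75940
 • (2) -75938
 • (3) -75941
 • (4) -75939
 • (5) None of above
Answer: 2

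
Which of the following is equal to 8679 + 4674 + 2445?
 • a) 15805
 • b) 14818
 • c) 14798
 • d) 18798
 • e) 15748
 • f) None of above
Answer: f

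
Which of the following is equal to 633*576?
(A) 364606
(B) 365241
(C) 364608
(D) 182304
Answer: C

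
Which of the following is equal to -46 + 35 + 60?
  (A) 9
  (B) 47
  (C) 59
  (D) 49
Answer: D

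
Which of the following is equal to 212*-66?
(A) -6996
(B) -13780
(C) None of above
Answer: C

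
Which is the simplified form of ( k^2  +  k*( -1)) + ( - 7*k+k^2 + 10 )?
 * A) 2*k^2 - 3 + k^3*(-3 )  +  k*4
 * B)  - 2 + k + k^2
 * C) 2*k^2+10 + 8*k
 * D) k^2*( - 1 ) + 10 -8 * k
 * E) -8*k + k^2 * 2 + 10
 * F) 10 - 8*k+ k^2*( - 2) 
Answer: E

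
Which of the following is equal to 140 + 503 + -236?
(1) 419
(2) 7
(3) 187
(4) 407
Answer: 4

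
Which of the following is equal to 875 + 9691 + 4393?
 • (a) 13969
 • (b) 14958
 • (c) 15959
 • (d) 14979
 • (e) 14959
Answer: e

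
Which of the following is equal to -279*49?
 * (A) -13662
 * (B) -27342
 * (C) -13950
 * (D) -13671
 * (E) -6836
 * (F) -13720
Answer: D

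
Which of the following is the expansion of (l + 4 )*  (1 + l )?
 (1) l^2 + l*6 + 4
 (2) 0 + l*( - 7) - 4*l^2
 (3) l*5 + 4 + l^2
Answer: 3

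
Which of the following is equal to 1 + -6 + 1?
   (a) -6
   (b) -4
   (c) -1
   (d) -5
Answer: b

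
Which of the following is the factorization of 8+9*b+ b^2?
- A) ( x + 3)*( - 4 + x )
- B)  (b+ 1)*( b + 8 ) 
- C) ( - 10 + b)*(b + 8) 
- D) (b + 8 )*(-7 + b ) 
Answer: B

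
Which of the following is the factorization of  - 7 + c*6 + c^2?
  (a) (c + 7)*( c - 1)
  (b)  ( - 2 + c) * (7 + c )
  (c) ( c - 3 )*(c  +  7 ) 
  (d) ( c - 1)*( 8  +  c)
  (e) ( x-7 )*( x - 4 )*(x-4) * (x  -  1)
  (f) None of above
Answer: a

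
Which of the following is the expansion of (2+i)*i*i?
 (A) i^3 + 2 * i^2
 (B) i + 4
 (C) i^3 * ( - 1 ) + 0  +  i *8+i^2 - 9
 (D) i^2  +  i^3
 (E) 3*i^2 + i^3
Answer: A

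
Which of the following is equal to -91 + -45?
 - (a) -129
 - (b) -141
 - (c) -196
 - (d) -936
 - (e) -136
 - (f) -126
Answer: e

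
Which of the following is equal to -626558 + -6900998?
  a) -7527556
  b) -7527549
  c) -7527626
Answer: a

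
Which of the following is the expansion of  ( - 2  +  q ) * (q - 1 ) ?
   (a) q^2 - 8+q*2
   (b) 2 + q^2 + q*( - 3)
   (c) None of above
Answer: b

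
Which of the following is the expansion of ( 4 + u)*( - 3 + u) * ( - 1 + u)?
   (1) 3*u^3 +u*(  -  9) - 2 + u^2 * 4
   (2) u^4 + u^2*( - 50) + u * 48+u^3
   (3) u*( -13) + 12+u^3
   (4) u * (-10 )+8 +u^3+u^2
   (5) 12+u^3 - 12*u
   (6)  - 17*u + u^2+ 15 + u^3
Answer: 3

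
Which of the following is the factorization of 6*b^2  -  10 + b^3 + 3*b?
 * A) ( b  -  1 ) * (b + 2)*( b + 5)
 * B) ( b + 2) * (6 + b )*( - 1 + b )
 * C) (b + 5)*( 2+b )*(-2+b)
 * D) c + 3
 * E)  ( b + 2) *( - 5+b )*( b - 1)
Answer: A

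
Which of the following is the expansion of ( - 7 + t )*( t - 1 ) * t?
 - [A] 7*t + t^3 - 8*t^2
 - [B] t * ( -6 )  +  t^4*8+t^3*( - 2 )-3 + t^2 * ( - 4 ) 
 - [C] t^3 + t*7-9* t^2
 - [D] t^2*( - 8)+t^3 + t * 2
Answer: A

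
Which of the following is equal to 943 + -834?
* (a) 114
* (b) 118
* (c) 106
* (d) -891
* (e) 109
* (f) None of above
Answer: e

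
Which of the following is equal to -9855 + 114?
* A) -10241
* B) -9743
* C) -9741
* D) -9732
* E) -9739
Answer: C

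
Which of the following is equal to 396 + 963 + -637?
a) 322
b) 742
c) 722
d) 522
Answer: c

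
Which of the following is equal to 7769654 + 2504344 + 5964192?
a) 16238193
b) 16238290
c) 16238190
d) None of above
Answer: c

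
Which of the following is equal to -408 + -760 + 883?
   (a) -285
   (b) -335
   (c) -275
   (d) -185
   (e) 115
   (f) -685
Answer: a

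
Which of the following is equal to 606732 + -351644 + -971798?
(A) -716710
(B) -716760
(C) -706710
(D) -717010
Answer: A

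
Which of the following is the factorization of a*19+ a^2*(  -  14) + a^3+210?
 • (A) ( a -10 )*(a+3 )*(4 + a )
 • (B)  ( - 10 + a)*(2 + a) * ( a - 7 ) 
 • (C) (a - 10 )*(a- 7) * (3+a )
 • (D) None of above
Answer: C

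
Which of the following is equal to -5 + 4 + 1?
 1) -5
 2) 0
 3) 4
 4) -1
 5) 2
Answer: 2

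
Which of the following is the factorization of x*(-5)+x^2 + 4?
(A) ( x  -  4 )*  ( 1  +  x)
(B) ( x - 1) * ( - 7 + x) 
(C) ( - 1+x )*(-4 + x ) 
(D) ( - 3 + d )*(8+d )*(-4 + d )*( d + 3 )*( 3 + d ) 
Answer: C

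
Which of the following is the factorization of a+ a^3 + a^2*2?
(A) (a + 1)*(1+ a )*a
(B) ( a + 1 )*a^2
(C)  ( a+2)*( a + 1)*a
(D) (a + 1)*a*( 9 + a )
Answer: A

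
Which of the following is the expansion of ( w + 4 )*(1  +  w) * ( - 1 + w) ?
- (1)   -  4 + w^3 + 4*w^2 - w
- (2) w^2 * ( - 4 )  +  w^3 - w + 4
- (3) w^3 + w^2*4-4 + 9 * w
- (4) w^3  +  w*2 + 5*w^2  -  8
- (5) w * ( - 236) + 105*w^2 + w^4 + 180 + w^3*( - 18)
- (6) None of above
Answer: 1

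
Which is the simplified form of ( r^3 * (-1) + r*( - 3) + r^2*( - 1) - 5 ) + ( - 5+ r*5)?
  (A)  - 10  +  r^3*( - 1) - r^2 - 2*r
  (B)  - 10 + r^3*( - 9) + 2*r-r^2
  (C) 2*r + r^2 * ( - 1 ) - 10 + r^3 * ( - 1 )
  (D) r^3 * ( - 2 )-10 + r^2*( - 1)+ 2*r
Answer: C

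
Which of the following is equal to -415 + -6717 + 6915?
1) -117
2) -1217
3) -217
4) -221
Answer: 3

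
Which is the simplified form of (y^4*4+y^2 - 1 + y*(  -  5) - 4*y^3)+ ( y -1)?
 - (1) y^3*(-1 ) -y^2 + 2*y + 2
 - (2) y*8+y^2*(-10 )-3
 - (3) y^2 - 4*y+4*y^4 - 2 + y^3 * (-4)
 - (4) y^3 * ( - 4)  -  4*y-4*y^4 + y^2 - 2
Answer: 3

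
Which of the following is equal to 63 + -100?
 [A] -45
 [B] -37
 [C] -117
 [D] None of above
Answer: B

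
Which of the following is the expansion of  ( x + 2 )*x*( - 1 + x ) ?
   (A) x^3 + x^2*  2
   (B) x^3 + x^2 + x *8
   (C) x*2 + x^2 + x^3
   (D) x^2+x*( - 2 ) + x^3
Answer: D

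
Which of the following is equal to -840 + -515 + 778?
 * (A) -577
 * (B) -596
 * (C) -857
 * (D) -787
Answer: A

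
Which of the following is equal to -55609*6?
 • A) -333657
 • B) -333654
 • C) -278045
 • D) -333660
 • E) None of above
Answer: B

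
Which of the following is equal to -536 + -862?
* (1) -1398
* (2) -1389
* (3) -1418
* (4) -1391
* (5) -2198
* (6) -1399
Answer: 1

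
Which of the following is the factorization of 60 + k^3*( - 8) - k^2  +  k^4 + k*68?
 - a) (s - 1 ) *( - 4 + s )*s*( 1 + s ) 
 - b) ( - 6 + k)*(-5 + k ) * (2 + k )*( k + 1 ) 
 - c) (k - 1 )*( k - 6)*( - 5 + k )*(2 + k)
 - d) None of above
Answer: b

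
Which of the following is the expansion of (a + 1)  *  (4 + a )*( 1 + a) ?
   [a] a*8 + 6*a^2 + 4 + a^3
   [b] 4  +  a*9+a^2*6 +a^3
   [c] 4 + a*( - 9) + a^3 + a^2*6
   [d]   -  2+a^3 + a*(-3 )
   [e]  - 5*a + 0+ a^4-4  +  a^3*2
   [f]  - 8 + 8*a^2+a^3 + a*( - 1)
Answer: b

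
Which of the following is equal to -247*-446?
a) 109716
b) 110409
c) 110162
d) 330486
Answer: c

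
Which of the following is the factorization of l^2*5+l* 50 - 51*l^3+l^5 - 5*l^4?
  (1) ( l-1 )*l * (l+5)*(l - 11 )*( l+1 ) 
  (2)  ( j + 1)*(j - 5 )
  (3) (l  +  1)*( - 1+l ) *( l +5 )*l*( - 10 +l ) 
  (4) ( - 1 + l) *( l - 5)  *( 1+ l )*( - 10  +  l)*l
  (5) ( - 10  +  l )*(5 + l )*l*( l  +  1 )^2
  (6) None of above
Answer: 3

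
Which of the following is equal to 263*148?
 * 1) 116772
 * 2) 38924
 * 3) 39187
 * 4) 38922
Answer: 2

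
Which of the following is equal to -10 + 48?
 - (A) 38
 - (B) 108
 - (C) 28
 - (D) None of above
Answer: A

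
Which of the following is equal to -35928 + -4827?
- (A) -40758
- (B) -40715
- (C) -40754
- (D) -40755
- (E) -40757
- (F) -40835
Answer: D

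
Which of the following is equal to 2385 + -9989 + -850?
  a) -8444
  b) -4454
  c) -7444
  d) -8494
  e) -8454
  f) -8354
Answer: e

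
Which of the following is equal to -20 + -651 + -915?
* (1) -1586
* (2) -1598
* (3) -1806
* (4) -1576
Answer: 1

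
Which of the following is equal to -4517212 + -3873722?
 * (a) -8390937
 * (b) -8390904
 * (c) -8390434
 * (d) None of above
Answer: d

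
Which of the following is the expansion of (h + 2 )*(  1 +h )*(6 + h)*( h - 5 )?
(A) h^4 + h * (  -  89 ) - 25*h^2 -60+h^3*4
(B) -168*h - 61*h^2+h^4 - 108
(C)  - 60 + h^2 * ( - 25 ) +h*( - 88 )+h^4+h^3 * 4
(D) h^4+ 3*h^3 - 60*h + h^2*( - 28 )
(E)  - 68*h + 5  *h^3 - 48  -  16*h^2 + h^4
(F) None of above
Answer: C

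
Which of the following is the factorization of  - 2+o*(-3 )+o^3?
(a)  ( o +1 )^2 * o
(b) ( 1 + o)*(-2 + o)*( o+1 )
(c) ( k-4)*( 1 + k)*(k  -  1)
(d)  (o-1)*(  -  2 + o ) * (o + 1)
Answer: b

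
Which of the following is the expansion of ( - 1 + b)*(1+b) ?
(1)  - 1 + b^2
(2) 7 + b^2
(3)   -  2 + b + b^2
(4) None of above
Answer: 1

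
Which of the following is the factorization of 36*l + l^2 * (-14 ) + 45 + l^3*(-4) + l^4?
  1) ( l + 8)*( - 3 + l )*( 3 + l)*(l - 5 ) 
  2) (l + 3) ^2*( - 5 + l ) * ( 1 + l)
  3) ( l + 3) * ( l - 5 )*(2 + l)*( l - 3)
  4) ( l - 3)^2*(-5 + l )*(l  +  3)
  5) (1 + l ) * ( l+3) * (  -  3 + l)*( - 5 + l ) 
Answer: 5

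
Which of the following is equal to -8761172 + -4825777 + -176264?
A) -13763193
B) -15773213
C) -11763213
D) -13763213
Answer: D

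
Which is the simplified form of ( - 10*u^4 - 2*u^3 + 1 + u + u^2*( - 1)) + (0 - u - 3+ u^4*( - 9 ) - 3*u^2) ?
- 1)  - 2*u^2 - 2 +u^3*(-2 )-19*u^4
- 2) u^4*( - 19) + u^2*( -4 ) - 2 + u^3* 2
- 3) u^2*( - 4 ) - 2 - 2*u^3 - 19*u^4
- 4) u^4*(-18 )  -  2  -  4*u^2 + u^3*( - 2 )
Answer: 3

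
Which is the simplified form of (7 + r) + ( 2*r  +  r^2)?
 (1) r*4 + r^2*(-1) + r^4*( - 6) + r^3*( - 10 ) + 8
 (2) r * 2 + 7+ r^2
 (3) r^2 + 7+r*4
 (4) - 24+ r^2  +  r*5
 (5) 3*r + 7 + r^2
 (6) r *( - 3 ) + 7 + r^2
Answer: 5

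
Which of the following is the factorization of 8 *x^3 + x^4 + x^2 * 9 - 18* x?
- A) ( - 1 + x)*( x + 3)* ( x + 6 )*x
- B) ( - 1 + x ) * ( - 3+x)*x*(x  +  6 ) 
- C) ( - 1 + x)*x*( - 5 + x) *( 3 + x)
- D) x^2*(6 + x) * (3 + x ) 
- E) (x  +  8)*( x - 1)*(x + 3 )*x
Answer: A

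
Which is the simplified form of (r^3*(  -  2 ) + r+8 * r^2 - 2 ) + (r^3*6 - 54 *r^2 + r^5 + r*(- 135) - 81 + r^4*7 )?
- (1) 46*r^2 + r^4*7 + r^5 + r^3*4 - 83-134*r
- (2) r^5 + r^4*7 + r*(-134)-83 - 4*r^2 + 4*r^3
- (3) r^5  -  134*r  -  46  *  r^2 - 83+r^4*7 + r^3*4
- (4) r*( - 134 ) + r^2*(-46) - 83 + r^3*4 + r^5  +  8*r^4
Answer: 3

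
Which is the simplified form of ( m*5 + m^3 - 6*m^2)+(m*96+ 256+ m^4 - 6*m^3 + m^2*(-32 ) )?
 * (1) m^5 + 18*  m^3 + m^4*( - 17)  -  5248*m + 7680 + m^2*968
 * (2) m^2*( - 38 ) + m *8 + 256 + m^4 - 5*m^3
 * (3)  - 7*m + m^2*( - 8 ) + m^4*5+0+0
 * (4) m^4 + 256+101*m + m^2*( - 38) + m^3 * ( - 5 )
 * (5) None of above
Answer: 4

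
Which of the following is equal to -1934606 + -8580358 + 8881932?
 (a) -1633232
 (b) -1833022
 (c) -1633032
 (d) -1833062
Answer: c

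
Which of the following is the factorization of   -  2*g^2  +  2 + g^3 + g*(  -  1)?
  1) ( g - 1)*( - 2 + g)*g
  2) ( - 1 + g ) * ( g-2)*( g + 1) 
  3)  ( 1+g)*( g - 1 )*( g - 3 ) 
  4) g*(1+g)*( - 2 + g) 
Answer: 2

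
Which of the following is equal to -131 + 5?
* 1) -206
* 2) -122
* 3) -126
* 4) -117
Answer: 3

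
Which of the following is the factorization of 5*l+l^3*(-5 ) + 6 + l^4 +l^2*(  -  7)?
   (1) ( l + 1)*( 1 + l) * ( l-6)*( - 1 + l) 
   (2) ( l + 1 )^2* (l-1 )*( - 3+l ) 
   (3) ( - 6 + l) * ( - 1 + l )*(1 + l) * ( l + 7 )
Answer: 1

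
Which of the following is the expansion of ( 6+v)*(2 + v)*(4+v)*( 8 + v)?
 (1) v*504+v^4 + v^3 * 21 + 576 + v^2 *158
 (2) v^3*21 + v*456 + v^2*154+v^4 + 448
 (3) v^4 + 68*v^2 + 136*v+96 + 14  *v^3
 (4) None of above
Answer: 4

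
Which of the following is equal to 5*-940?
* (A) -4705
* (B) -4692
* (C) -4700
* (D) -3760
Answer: C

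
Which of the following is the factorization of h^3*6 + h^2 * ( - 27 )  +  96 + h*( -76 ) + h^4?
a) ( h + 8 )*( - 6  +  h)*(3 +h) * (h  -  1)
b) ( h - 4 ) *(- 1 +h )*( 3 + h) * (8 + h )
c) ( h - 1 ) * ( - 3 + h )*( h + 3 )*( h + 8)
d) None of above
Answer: b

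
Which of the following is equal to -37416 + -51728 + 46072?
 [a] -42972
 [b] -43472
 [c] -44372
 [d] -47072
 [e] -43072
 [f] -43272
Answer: e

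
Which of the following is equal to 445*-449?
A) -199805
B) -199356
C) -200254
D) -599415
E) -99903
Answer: A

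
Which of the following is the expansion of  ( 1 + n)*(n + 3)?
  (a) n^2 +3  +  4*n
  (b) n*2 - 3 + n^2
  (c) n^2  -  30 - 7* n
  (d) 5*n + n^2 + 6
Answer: a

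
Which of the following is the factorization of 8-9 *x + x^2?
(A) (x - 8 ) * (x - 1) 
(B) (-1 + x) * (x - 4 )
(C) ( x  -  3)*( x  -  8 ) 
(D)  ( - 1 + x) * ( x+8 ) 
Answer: A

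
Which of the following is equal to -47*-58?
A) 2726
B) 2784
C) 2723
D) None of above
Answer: A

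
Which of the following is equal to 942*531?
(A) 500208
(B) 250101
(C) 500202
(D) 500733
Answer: C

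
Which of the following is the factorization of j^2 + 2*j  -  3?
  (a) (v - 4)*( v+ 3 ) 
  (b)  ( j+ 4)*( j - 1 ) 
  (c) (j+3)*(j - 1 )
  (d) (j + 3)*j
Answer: c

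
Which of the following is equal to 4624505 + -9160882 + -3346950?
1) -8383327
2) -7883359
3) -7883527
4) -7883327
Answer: 4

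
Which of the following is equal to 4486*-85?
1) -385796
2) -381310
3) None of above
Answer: 2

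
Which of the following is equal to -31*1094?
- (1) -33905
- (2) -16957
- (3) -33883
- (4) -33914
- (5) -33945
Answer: 4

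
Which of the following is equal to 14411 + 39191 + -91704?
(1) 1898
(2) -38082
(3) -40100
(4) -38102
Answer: 4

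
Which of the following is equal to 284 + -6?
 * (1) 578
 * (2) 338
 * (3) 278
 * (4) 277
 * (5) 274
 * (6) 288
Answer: 3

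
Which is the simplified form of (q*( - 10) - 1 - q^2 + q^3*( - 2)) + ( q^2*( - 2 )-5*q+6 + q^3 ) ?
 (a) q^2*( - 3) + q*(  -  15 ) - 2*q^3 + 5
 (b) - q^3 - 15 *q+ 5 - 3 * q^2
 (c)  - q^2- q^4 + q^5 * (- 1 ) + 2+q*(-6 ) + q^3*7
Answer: b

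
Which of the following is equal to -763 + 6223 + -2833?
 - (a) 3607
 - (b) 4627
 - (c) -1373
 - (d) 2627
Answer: d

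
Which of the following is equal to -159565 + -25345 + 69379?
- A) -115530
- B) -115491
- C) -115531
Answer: C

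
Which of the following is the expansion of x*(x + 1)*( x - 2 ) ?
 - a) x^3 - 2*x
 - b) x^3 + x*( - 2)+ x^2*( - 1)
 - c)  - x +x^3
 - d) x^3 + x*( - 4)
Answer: b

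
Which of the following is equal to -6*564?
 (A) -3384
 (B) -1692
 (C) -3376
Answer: A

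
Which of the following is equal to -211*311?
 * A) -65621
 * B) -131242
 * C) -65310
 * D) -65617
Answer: A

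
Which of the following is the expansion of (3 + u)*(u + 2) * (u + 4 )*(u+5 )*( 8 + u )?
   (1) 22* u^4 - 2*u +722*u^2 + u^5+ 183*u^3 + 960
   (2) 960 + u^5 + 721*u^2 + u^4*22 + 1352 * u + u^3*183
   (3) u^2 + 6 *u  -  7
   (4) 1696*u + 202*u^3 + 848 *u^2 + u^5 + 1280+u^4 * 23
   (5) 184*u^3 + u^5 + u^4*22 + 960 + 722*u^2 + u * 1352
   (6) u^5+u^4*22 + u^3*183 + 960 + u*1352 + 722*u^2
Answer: 6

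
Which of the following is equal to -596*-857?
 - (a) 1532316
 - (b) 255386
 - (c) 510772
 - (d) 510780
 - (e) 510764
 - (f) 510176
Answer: c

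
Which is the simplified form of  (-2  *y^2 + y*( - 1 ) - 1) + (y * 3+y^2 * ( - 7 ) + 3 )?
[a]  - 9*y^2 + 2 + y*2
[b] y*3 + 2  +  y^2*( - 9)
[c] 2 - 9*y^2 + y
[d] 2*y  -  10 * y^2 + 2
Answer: a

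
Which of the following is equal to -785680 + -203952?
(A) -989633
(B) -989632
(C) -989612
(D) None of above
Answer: B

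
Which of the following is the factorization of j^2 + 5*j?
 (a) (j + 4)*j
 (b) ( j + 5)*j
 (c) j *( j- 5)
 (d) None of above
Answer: b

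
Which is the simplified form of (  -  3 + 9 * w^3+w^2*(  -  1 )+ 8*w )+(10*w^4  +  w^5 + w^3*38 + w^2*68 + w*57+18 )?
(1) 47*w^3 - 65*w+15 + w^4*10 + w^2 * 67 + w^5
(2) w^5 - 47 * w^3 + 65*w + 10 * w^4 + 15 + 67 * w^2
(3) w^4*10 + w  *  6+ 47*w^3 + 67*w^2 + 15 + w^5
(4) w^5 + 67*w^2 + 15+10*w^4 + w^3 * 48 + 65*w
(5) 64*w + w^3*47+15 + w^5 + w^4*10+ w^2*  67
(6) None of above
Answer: 6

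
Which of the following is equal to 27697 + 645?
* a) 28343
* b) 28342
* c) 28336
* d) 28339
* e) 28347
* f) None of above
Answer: b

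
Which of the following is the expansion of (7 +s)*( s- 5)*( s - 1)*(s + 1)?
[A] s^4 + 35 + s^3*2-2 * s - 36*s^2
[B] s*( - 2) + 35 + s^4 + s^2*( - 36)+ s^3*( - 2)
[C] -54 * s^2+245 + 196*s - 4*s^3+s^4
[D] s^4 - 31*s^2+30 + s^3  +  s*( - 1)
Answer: A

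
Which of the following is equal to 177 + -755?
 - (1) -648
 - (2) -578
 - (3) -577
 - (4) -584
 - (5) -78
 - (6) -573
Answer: 2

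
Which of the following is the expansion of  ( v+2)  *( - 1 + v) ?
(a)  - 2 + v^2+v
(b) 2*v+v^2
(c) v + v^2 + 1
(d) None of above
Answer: a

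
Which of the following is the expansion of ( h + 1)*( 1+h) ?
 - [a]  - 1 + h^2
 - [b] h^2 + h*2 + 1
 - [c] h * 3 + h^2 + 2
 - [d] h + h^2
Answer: b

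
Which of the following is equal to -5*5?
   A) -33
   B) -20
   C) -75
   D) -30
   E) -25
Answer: E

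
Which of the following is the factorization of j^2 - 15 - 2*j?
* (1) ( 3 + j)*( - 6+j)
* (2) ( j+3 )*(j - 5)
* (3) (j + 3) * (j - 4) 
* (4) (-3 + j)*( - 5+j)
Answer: 2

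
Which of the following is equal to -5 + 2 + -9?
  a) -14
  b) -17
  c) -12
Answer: c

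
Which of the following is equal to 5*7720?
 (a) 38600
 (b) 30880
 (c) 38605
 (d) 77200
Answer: a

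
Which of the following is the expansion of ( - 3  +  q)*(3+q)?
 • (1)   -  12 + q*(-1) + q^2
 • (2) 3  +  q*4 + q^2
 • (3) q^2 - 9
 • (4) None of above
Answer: 3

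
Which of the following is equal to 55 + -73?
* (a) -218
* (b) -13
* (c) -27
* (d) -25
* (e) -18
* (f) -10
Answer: e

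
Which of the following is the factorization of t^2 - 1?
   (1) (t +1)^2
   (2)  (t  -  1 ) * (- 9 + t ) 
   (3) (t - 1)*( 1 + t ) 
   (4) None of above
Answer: 3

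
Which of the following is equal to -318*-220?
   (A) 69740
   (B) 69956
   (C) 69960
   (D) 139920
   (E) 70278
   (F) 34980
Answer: C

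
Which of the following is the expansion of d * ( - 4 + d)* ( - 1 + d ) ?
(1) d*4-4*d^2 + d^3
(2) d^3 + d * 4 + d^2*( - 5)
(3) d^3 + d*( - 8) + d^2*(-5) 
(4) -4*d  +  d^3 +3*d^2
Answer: 2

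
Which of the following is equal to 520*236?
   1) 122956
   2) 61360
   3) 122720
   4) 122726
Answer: 3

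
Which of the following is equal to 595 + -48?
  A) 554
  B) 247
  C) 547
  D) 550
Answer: C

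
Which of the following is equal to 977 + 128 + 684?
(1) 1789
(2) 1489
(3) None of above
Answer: 1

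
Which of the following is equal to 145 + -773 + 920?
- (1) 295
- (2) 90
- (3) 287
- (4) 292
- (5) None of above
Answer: 4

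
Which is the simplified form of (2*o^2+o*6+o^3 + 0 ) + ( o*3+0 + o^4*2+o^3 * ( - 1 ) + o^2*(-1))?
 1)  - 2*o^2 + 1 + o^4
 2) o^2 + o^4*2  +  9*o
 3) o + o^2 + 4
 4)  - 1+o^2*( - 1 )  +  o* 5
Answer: 2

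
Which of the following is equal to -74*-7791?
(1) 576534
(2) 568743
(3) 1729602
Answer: 1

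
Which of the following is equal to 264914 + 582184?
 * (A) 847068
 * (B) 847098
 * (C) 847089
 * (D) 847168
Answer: B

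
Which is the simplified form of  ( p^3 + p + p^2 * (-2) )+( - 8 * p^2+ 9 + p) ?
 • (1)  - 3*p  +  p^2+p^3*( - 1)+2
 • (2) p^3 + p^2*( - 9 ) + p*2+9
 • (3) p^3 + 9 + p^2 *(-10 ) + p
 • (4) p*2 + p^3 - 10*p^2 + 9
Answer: 4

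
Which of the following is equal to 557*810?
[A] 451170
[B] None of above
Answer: A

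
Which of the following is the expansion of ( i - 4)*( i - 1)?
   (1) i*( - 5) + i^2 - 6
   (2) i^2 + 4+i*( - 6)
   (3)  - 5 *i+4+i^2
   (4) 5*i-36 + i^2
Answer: 3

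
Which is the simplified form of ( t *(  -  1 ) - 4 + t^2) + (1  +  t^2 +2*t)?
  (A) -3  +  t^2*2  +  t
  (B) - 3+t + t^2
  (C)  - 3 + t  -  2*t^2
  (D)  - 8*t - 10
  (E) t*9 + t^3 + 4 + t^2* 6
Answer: A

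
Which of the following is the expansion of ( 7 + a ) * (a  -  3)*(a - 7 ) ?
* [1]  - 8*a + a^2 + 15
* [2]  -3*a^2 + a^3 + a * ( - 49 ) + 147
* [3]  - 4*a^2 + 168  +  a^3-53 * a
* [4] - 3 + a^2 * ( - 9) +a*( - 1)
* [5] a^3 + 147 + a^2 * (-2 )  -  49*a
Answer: 2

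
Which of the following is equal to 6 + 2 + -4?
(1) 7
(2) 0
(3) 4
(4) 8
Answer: 3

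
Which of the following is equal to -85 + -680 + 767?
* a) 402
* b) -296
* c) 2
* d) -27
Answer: c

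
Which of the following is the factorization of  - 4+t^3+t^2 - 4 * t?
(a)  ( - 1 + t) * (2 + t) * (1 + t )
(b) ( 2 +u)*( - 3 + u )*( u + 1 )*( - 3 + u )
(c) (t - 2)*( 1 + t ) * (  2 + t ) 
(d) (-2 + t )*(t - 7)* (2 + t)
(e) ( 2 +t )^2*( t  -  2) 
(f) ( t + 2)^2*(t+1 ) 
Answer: c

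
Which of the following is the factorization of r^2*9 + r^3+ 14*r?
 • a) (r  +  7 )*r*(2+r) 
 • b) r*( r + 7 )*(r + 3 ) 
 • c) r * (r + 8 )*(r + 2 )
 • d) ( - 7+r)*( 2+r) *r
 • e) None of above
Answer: a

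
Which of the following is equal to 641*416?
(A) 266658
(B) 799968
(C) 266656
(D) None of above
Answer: C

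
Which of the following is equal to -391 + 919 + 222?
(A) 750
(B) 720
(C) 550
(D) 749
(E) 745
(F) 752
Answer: A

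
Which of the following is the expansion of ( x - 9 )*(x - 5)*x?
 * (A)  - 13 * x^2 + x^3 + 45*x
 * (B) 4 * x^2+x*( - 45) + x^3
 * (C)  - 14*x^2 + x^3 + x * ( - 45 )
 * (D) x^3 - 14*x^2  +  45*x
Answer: D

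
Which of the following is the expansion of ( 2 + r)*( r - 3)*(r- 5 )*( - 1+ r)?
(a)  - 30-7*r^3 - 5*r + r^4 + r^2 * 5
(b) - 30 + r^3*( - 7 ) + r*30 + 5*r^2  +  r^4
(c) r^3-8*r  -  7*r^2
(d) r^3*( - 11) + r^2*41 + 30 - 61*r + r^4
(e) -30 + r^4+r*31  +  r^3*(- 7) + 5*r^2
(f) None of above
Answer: e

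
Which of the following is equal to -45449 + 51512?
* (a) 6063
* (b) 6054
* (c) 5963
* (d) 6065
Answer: a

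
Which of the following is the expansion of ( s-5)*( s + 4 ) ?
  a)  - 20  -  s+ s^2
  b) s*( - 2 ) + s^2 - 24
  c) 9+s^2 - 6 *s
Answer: a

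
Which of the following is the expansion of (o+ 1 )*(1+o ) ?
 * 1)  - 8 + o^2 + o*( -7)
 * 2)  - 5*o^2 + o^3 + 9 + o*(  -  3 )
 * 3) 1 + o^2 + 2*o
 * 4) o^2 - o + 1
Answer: 3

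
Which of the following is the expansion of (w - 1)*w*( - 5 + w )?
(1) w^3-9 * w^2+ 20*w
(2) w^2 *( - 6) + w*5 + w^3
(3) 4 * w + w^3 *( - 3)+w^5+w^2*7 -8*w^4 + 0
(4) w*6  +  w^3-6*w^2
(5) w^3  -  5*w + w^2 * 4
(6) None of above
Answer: 2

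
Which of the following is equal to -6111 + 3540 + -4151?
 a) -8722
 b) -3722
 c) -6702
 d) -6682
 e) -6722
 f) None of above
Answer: e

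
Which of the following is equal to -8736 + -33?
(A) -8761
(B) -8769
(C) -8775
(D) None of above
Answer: B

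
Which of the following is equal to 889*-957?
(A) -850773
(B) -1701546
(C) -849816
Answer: A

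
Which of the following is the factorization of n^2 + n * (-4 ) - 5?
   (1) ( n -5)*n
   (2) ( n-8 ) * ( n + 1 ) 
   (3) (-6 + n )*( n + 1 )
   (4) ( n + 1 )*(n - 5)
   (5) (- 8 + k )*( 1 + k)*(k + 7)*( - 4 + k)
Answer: 4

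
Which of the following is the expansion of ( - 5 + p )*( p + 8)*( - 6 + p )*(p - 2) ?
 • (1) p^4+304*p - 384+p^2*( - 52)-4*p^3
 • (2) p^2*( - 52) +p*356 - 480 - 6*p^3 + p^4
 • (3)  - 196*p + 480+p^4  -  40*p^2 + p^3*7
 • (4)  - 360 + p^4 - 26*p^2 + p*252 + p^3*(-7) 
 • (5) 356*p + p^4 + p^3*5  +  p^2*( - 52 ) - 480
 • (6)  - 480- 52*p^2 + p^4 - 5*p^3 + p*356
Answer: 6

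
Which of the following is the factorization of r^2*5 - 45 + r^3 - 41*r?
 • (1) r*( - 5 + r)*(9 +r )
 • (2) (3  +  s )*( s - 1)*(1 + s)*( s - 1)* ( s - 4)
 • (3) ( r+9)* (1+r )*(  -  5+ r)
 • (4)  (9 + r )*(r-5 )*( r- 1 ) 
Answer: 3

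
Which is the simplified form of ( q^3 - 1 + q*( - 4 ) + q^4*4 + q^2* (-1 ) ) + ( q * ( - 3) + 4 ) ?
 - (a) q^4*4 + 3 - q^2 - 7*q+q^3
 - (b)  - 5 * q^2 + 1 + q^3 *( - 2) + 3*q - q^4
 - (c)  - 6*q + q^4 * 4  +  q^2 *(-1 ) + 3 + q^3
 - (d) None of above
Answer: a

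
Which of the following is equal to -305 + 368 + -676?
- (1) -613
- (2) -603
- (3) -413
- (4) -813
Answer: 1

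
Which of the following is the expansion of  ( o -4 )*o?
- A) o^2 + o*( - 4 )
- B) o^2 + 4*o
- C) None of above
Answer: A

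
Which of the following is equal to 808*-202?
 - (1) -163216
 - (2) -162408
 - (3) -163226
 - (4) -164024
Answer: 1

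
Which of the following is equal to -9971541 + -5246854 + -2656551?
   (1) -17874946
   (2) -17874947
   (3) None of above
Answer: 1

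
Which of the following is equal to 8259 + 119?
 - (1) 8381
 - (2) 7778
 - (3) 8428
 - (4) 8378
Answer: 4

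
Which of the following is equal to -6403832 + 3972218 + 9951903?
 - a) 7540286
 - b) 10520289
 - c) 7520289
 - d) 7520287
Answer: c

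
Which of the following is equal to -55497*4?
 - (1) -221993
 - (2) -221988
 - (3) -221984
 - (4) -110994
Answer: 2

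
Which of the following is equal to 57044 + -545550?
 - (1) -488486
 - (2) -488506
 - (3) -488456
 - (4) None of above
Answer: 2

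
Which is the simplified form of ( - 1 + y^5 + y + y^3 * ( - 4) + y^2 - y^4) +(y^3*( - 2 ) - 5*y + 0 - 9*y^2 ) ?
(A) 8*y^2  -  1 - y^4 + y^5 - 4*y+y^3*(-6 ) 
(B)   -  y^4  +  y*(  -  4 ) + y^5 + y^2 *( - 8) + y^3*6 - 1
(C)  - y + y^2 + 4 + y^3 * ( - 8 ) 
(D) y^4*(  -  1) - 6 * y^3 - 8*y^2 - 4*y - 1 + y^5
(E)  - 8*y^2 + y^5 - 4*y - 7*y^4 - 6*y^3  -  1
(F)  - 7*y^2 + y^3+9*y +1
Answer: D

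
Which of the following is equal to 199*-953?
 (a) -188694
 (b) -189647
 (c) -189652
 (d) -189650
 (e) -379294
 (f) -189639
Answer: b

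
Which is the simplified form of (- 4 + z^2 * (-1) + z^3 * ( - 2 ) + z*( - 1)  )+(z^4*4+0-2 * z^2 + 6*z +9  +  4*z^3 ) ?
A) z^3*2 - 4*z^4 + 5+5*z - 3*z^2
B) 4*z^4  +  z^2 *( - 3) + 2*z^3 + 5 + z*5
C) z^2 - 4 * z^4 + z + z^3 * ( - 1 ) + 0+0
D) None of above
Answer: B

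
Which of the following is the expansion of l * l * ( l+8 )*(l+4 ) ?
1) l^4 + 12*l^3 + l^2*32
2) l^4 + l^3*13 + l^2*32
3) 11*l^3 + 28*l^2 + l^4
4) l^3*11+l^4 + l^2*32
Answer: 1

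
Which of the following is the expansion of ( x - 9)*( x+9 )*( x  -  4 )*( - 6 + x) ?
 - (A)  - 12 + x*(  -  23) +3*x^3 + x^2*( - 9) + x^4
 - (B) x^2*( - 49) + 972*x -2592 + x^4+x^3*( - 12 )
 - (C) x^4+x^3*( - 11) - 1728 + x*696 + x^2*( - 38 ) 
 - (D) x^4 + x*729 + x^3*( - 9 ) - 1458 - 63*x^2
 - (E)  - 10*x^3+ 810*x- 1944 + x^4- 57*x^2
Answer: E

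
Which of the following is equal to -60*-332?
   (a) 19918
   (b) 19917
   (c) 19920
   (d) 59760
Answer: c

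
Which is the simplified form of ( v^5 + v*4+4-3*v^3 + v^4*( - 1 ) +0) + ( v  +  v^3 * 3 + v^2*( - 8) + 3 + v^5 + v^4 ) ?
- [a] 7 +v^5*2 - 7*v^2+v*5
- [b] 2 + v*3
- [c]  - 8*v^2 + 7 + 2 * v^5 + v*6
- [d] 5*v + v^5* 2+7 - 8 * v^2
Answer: d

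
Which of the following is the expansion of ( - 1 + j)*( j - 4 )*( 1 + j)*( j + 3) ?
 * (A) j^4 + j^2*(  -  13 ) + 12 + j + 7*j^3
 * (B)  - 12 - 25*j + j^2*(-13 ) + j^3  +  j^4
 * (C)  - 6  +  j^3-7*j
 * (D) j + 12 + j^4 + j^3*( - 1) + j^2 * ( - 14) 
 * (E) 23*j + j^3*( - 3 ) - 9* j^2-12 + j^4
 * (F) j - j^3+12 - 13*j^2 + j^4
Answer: F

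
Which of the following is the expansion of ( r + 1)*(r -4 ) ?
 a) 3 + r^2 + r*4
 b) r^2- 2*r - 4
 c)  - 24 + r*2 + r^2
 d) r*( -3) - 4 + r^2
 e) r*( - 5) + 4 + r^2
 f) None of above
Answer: d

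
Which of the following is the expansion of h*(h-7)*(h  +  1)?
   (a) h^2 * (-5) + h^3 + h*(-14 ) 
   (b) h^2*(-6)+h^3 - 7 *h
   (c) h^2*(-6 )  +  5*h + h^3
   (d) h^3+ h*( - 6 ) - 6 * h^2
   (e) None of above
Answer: b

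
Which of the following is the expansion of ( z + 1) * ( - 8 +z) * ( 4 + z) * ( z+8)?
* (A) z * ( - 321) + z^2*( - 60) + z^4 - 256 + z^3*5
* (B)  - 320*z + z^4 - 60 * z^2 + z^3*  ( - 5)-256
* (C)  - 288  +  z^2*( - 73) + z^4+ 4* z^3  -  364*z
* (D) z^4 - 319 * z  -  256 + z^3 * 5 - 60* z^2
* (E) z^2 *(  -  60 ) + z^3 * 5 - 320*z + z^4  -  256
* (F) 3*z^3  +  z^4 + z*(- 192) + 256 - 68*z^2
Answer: E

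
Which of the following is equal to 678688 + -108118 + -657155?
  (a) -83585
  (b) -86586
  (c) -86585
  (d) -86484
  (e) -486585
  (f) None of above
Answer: c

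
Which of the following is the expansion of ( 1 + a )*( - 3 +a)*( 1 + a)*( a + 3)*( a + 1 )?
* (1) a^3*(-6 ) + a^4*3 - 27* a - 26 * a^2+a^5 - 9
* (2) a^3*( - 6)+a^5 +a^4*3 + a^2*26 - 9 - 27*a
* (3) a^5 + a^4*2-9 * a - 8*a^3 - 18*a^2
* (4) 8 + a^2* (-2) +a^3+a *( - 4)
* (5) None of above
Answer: 1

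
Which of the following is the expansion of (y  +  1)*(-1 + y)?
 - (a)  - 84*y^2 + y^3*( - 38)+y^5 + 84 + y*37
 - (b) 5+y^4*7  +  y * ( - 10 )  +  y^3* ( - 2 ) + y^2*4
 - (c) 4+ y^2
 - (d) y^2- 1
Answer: d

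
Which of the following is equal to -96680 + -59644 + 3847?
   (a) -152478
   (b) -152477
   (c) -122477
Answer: b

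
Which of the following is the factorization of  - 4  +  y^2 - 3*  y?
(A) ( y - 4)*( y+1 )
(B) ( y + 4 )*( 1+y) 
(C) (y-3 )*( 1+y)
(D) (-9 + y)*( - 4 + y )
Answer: A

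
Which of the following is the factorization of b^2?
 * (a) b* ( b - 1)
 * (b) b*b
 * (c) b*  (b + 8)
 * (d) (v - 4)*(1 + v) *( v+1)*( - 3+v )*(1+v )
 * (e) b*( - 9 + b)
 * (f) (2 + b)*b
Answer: b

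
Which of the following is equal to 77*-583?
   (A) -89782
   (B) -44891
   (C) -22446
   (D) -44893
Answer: B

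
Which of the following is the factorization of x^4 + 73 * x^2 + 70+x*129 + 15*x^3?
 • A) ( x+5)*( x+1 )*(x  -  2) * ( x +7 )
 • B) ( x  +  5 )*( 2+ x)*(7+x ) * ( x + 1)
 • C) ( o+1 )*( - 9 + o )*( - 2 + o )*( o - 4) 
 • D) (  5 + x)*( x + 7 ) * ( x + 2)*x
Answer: B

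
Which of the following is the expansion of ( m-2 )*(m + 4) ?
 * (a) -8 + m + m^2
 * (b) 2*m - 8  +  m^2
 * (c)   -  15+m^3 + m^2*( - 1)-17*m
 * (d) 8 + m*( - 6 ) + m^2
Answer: b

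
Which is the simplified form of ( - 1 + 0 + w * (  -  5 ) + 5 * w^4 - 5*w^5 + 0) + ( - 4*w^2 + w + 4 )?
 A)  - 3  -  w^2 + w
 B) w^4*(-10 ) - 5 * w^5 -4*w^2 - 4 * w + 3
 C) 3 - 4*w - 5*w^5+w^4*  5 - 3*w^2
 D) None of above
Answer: D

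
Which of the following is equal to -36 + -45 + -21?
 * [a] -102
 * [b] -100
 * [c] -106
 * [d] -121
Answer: a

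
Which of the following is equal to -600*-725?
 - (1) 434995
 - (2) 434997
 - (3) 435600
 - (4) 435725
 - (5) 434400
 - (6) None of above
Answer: 6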